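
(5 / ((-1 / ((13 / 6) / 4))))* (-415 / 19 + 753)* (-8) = 902980 / 57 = 15841.75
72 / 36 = 2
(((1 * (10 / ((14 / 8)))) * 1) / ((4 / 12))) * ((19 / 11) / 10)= 228 / 77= 2.96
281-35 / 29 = 8114 / 29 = 279.79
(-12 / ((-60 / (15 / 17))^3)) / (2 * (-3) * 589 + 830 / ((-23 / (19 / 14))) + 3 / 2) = -483 / 45326748440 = -0.00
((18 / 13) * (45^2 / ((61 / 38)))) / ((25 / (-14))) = -775656 / 793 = -978.13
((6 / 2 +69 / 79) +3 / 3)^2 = 148225 / 6241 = 23.75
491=491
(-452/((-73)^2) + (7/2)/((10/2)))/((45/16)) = 262264/1199025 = 0.22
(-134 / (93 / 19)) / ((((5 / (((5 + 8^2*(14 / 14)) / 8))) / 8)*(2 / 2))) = -58558 / 155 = -377.79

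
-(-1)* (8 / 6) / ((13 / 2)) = 8 / 39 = 0.21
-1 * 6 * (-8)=48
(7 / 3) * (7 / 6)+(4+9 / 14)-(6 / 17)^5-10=-236186150 / 89450991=-2.64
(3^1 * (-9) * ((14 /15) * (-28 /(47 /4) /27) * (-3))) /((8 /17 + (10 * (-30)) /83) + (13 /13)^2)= 2212448 /710875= 3.11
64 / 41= 1.56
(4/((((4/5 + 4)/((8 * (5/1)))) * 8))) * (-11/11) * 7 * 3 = -175/2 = -87.50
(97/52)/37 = 97/1924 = 0.05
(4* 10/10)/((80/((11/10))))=11/200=0.06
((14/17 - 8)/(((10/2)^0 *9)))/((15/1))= -122/2295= -0.05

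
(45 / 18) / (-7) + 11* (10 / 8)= 375 / 28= 13.39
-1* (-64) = 64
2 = 2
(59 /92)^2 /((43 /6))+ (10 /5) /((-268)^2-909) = 740929297 /12904828040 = 0.06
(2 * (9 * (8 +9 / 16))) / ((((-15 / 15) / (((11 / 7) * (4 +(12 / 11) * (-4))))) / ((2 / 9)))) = 137 / 7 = 19.57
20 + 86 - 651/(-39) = 1595/13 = 122.69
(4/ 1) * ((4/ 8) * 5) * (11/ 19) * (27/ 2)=1485/ 19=78.16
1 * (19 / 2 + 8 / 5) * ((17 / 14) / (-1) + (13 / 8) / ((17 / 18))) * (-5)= -26751 / 952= -28.10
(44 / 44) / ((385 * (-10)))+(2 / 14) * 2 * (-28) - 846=-3287901 / 3850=-854.00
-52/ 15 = -3.47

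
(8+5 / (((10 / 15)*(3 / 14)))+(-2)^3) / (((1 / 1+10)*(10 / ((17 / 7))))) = 17 / 22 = 0.77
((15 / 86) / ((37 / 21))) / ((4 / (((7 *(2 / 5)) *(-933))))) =-411453 / 6364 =-64.65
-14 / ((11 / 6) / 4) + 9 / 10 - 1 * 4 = -3701 / 110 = -33.65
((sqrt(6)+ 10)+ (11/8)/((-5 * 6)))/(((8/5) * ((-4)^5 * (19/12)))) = -2389/622592 - 15 * sqrt(6)/38912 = -0.00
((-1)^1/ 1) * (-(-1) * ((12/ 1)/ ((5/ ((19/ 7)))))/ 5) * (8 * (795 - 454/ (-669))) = -323643872/ 39025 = -8293.24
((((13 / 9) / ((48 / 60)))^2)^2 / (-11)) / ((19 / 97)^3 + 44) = -0.02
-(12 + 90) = -102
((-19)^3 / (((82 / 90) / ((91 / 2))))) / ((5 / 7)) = -479544.48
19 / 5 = 3.80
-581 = -581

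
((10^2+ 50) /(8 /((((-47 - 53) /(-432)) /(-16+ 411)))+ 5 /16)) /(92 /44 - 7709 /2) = -0.00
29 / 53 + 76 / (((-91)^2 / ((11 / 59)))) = 14213099 / 25894687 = 0.55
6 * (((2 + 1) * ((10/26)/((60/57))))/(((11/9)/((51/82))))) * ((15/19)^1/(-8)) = -61965/187616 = -0.33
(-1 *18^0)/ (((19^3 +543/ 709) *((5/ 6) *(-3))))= 0.00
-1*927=-927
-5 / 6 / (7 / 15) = -25 / 14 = -1.79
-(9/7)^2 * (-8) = 648/49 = 13.22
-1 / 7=-0.14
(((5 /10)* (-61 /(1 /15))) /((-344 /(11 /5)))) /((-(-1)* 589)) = 2013 /405232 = 0.00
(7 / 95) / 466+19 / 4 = 420579 / 88540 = 4.75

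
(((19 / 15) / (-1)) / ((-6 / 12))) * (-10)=-25.33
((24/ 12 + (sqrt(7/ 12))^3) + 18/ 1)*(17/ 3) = 119*sqrt(21)/ 216 + 340/ 3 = 115.86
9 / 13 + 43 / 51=1.54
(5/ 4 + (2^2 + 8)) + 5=73/ 4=18.25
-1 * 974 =-974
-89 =-89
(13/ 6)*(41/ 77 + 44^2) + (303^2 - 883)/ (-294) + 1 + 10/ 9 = 37727773/ 9702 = 3888.66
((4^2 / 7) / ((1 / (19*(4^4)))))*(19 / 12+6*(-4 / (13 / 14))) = -73640960 / 273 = -269747.11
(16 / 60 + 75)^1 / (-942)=-1129 / 14130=-0.08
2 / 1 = 2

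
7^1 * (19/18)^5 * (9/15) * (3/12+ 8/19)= 15508199/4199040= 3.69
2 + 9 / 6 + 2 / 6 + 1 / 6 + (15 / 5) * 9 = 31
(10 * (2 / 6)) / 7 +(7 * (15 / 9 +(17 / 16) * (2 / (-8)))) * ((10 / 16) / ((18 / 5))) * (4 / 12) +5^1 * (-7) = -19715275 / 580608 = -33.96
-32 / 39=-0.82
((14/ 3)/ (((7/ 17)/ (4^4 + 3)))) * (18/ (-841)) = -62.83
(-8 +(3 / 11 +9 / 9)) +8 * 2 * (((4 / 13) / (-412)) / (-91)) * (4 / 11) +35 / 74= -620328523 / 99185086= -6.25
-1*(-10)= 10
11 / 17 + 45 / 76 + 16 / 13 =41485 / 16796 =2.47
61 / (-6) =-61 / 6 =-10.17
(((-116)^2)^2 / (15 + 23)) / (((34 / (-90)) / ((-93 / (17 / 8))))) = 3031010288640 / 5491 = 551996046.01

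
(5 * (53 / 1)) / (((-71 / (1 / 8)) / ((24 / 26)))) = -795 / 1846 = -0.43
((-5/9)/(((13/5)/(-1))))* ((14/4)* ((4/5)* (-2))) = -140/117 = -1.20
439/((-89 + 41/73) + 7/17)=-544799/109241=-4.99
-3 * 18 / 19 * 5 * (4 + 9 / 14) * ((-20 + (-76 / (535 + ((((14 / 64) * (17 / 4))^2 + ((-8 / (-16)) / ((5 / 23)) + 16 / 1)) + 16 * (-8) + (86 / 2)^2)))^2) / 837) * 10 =2257847208532643065000 / 143224976045530910083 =15.76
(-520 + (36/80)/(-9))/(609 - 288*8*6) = 3467/88100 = 0.04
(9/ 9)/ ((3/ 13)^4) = 28561/ 81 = 352.60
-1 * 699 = -699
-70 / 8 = -35 / 4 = -8.75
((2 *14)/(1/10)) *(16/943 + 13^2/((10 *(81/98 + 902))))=833680008/83433811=9.99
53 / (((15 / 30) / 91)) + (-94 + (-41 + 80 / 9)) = 85679 / 9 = 9519.89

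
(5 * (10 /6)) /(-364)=-25 /1092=-0.02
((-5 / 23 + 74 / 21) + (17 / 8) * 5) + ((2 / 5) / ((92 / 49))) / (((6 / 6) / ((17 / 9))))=830789 / 57960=14.33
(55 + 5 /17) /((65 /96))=81.67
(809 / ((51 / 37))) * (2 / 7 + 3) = 688459 / 357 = 1928.46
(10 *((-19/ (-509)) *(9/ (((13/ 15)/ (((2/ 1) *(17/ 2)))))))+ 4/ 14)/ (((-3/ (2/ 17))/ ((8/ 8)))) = -6131168/ 2362269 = -2.60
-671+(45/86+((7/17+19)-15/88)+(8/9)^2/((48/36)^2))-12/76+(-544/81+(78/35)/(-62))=-70647505028983/107415859320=-657.70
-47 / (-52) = 47 / 52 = 0.90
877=877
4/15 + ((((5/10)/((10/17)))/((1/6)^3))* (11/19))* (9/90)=15527/1425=10.90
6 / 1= 6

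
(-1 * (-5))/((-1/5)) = -25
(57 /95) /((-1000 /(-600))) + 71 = 1784 /25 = 71.36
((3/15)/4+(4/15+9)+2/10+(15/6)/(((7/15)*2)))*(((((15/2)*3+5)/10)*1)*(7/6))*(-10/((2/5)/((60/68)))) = -704275/816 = -863.08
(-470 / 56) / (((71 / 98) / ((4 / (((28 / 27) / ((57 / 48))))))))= -120555 / 2272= -53.06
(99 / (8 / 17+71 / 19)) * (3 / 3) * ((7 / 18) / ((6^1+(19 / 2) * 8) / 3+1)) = 1463 / 4530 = 0.32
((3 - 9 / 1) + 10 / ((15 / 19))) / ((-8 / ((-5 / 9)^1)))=25 / 54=0.46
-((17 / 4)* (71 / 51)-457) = 5413 / 12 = 451.08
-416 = -416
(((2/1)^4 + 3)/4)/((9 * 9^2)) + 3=8767/2916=3.01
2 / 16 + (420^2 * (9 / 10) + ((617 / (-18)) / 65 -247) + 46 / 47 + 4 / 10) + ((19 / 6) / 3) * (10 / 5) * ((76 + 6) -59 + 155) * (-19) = 11098756241 / 73320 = 151374.20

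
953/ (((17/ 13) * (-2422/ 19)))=-235391/ 41174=-5.72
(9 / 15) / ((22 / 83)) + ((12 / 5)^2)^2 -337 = -4146433 / 13750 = -301.56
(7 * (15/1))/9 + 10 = 65/3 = 21.67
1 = 1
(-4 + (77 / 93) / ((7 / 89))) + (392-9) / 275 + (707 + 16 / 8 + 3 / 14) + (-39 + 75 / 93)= 7841761 / 11550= 678.94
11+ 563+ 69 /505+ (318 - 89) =803.14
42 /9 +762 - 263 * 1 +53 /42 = 7069 /14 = 504.93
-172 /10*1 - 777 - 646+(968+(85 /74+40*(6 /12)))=-166889 /370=-451.05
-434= -434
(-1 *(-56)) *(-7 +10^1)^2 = 504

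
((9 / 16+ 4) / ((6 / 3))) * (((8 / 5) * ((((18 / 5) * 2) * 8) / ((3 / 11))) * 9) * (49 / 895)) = 8498952 / 22375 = 379.84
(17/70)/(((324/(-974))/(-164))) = 339439/2835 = 119.73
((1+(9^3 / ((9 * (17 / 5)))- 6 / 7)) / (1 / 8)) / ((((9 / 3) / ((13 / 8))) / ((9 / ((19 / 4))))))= 444912 / 2261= 196.78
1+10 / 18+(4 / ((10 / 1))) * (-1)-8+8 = 52 / 45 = 1.16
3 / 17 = 0.18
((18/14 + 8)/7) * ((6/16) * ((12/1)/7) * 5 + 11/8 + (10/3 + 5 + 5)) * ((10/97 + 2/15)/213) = 0.03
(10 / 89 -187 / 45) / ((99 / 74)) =-1198282 / 396495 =-3.02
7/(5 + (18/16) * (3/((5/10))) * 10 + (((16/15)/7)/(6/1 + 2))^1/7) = 10290/106579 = 0.10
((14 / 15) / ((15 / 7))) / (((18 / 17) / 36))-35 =-4543 / 225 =-20.19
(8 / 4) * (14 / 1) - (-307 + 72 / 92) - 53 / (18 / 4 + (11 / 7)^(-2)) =8829471 / 27301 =323.41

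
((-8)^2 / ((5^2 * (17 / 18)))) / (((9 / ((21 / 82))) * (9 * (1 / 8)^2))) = 28672 / 52275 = 0.55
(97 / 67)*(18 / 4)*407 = 355311 / 134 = 2651.57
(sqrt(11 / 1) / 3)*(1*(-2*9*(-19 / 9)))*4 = 152*sqrt(11) / 3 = 168.04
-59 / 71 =-0.83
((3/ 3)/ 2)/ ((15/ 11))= 11/ 30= 0.37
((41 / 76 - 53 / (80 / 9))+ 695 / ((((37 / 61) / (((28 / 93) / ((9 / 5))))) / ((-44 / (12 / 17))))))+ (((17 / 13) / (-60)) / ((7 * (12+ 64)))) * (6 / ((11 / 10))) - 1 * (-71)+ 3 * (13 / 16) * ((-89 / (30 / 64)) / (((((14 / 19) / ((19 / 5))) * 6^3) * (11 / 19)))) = -1201546259445101 / 100971327600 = -11899.88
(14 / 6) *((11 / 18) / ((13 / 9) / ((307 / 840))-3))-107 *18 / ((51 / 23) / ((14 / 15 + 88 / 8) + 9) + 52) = -210680935141 / 5940413874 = -35.47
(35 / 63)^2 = 25 / 81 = 0.31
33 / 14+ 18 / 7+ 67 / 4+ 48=1951 / 28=69.68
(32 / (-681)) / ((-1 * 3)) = 32 / 2043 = 0.02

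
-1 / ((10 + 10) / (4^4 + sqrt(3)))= -64 / 5 - sqrt(3) / 20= -12.89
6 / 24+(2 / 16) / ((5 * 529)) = 0.25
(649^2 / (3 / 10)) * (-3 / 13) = -4212010 / 13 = -324000.77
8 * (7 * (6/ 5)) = 336/ 5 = 67.20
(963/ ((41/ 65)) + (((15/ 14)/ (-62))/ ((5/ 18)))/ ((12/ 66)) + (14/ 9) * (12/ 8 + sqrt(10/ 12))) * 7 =49 * sqrt(30)/ 27 + 163209965/ 15252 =10710.83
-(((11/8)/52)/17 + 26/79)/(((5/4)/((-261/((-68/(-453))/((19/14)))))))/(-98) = -415007170407/65154194560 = -6.37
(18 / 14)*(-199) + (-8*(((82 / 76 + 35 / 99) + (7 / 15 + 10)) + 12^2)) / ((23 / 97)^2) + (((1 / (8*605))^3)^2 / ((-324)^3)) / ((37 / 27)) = -945920075439883967131042769220403270357 / 42155328059194736905443606528000000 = -22438.92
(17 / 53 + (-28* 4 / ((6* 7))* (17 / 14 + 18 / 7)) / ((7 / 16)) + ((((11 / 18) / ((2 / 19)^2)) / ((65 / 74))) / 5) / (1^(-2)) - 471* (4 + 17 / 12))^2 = 1514349478965580111009 / 230810537002500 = 6561006.70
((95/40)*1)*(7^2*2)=931/4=232.75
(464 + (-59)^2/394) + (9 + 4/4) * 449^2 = 794494237/394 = 2016482.84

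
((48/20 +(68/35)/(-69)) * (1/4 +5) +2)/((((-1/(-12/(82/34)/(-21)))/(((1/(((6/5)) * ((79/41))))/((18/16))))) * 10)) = -75344/572355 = -0.13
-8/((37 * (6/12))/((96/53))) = -1536/1961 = -0.78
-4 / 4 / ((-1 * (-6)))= -1 / 6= -0.17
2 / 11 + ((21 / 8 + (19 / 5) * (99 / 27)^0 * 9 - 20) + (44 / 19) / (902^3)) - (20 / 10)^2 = 82436890567 / 6337975160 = 13.01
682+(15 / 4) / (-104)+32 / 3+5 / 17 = 14701091 / 21216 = 692.92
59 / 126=0.47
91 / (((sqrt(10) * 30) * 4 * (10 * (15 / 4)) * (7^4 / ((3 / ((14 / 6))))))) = 13 * sqrt(10) / 12005000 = 0.00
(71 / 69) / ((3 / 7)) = 497 / 207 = 2.40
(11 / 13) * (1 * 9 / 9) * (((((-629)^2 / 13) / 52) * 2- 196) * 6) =10869969 / 2197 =4947.64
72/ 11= 6.55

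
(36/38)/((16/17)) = 153/152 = 1.01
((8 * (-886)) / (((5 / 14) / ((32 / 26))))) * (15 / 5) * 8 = -38105088 / 65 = -586232.12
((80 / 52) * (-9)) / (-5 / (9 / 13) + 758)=-0.02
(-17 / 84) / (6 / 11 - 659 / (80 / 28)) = 935 / 1063083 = 0.00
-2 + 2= 0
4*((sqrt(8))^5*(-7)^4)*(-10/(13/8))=-98344960*sqrt(2)/13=-10698521.25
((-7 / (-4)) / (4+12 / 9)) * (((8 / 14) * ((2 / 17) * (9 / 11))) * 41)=1107 / 1496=0.74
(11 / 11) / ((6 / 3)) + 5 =11 / 2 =5.50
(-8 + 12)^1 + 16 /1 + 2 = 22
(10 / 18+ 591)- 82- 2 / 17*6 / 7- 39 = 503857 / 1071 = 470.45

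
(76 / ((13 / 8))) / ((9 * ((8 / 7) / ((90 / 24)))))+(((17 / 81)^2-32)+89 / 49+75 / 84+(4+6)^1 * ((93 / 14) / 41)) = -7248448741 / 685414548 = -10.58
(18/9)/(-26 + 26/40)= -40/507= -0.08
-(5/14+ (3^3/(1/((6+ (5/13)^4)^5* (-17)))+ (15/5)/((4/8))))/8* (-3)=-2901281203543031460874675373511/2128555942786649537145712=-1363027.93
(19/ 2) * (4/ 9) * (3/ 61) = 38/ 183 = 0.21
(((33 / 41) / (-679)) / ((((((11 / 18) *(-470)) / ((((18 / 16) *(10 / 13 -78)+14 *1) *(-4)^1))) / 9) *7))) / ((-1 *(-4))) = 92097 / 238134806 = 0.00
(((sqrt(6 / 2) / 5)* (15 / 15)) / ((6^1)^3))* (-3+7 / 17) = -11* sqrt(3) / 4590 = -0.00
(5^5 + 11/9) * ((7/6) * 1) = 98476/27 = 3647.26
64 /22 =32 /11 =2.91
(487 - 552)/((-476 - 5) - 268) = 65/749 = 0.09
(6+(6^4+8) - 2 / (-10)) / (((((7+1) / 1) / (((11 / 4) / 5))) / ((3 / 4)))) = 67.56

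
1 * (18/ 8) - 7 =-19/ 4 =-4.75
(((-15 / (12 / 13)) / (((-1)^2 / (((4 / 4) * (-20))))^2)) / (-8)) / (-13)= -125 / 2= -62.50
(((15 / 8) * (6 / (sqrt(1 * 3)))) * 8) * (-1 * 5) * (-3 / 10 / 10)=9 * sqrt(3) / 2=7.79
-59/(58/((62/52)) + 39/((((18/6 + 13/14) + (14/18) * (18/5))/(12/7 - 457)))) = 287153/12606854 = 0.02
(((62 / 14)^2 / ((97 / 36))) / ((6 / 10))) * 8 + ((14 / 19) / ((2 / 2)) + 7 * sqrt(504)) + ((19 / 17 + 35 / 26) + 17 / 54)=54191043614 / 538861869 + 42 * sqrt(14)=257.72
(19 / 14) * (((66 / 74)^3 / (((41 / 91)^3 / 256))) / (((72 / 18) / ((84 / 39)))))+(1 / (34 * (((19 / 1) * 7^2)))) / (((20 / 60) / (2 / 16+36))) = 75466968213284751 / 52002761432048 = 1451.21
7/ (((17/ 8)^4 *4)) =7168/ 83521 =0.09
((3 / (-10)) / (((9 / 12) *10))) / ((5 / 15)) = -3 / 25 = -0.12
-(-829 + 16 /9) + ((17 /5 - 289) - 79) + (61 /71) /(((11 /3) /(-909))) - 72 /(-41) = 362233403 /1440945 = 251.39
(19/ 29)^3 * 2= 13718/ 24389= 0.56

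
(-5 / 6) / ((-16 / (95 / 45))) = 95 / 864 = 0.11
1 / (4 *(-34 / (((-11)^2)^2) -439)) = -14641 / 25709732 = -0.00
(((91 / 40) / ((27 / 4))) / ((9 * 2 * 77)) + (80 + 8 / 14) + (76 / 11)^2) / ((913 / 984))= 43309641602 / 313190955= 138.29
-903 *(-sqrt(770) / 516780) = 301 *sqrt(770) / 172260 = 0.05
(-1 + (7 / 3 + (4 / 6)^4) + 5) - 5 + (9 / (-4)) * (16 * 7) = -20288 / 81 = -250.47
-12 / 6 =-2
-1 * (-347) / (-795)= -0.44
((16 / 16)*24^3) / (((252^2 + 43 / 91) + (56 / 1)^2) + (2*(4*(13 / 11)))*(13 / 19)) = 87639552 / 422519393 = 0.21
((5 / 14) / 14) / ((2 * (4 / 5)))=25 / 1568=0.02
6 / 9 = 2 / 3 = 0.67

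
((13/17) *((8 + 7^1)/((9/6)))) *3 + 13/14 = 5681/238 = 23.87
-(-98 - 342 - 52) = 492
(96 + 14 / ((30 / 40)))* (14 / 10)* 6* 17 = 81872 / 5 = 16374.40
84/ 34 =42/ 17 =2.47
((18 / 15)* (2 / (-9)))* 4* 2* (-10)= 64 / 3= 21.33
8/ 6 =4/ 3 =1.33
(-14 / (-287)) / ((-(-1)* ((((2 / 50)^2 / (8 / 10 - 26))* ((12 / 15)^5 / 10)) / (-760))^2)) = 136643314361572265625 / 20992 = 6509304228352337.35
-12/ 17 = -0.71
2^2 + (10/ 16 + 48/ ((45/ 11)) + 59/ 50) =10523/ 600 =17.54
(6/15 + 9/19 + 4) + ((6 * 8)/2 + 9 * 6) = 7873/95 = 82.87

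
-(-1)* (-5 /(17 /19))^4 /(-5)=-16290125 /83521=-195.04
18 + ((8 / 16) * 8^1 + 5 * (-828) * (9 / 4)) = -9293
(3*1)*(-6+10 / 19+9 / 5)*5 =-1047 / 19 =-55.11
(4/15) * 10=8/3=2.67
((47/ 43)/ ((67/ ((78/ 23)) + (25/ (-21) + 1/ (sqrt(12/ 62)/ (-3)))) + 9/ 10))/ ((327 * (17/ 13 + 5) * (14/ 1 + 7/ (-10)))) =90351625 * sqrt(186)/ 1507637678007387 + 3517557550/ 1507637678007387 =0.00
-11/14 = -0.79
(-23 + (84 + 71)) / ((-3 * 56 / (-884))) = 4862 / 7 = 694.57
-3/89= -0.03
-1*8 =-8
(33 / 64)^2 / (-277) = -1089 / 1134592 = -0.00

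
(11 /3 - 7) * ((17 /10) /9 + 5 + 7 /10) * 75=-13250 /9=-1472.22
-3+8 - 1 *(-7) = 12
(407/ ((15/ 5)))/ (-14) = -407/ 42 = -9.69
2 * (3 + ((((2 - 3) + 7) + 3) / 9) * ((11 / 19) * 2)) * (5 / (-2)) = -395 / 19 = -20.79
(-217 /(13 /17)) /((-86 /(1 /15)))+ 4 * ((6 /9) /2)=8683 /5590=1.55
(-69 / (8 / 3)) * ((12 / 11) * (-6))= 1863 / 11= 169.36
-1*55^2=-3025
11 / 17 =0.65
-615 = -615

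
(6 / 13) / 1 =6 / 13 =0.46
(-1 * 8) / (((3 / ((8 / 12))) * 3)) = -16 / 27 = -0.59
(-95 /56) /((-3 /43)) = 24.32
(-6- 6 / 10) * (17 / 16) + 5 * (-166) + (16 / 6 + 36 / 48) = -200063 / 240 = -833.60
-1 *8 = -8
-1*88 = -88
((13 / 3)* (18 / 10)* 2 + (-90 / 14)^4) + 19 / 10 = 8285285 / 4802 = 1725.38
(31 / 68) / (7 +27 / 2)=31 / 1394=0.02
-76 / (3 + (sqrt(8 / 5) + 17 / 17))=-190 / 9 + 19* sqrt(10) / 9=-14.44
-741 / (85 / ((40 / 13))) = -456 / 17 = -26.82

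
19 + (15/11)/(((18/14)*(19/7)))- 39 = -12295/627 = -19.61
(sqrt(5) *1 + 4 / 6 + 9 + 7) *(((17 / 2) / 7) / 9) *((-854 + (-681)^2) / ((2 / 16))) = 31477676 *sqrt(5) / 63 + 1573883800 / 189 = 9444669.15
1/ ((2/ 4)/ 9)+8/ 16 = 37/ 2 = 18.50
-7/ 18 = -0.39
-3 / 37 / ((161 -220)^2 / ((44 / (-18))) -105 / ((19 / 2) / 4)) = 418 / 7569349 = 0.00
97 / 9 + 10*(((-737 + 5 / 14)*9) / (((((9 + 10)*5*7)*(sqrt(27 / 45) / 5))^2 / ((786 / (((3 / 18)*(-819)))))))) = 4740693721 / 101411037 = 46.75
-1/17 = -0.06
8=8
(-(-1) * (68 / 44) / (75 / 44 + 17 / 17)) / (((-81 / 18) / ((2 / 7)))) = -0.04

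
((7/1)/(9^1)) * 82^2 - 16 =46924/9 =5213.78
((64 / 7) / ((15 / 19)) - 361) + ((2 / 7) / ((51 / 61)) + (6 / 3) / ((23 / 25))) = -4747373 / 13685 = -346.90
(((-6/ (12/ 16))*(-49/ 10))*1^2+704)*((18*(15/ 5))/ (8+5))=200664/ 65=3087.14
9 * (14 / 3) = 42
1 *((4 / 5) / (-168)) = -1 / 210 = -0.00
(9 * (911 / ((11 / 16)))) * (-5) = -655920 / 11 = -59629.09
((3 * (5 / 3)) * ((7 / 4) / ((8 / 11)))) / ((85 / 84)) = 1617 / 136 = 11.89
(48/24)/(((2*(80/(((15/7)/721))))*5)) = 3/403760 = 0.00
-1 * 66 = -66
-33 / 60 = -0.55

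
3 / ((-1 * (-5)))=3 / 5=0.60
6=6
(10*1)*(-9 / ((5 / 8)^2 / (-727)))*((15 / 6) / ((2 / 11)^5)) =2107513386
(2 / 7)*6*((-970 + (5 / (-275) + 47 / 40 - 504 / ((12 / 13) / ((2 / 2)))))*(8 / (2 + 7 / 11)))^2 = 5331162887532 / 147175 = 36223291.24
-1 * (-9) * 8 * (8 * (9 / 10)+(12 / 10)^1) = 3024 / 5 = 604.80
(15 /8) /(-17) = -15 /136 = -0.11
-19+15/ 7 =-118/ 7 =-16.86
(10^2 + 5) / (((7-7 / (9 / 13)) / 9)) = -1215 / 4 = -303.75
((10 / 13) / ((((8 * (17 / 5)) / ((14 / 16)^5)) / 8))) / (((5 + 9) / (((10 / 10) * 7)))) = 420175 / 7241728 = 0.06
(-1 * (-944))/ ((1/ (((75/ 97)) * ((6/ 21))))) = 141600/ 679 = 208.54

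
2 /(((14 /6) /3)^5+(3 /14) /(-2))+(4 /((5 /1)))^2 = 87363784 /7336225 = 11.91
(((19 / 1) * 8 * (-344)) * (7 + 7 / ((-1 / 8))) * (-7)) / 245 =-73203.20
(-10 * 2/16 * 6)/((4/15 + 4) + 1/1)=-225/158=-1.42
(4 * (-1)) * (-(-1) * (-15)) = 60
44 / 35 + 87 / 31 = 4409 / 1085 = 4.06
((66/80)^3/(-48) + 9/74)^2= 0.01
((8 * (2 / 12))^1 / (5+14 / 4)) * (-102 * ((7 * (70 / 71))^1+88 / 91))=-813408 / 6461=-125.90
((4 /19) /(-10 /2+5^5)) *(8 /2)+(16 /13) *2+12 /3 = 23941 /3705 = 6.46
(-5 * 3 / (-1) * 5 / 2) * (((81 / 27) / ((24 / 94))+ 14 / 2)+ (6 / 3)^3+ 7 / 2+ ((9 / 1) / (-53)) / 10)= 480705 / 424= 1133.74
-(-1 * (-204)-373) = 169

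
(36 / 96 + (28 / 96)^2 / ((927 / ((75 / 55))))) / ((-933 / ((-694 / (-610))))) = -254846863 / 557128186560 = -0.00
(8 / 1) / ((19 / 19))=8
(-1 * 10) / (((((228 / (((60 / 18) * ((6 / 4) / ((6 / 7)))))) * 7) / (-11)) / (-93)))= -8525 / 228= -37.39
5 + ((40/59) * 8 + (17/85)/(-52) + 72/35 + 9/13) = 1414123/107380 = 13.17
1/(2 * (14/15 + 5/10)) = 15/43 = 0.35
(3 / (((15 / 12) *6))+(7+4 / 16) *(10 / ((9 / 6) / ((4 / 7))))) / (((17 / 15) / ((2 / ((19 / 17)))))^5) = 4766040000 / 17332693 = 274.97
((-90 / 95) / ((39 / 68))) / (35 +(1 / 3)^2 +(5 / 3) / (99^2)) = -11996424 / 254997119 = -0.05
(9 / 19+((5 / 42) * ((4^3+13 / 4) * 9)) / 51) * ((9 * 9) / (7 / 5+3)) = 13819815 / 397936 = 34.73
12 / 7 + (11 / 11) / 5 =67 / 35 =1.91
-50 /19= -2.63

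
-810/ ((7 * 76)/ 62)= -12555/ 133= -94.40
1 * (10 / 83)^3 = 0.00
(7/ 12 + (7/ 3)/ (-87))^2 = 337561/ 1089936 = 0.31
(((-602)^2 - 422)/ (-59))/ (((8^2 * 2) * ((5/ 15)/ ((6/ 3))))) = -542973/ 1888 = -287.59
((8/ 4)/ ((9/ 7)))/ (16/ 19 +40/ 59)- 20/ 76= 110753/ 145692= 0.76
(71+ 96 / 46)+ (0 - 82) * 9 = -15293 / 23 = -664.91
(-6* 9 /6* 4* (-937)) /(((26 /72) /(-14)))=-17000928 /13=-1307763.69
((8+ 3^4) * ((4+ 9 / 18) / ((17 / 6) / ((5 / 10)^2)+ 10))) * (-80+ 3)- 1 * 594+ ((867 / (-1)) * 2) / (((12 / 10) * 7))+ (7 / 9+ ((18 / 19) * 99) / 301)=-14790007465 / 6588288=-2244.89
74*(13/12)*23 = 11063/6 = 1843.83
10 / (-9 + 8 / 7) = -14 / 11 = -1.27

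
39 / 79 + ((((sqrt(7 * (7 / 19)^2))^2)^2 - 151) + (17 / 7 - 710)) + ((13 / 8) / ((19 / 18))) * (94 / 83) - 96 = -951.43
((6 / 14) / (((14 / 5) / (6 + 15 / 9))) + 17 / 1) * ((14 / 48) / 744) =1781 / 249984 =0.01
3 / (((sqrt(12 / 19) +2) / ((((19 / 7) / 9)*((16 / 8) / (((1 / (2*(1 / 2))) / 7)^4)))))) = 123823 / 48 - 6517*sqrt(57) / 48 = 1554.60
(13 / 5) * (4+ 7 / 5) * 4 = 1404 / 25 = 56.16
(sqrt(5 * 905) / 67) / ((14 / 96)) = 240 * sqrt(181) / 469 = 6.88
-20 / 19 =-1.05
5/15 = 1/3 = 0.33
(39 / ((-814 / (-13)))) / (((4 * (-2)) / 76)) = -9633 / 1628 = -5.92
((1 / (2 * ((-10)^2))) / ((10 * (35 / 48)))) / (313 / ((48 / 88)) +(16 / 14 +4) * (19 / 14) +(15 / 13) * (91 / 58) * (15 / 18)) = 7308 / 6206091875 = 0.00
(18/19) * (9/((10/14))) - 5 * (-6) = 3984/95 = 41.94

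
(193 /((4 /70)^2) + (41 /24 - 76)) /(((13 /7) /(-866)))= -4294220777 /156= -27527056.26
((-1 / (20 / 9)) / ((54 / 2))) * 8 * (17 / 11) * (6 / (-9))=68 / 495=0.14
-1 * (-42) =42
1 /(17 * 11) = 1 /187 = 0.01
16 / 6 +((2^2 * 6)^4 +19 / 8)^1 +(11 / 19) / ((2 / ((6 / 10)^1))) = 756461171 / 2280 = 331781.22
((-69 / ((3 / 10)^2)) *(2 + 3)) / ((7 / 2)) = -23000 / 21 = -1095.24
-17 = -17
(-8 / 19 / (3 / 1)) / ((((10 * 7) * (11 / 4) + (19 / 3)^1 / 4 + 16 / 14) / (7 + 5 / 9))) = -15232 / 2804229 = -0.01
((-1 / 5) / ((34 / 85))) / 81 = -1 / 162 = -0.01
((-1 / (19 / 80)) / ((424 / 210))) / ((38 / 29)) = -30450 / 19133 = -1.59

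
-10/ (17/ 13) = -130/ 17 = -7.65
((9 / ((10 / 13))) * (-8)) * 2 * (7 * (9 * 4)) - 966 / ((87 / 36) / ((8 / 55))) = -75335904 / 1595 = -47232.54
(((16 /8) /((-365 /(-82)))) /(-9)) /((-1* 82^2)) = 1 /134685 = 0.00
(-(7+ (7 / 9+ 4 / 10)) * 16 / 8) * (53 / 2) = -19504 / 45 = -433.42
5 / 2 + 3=11 / 2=5.50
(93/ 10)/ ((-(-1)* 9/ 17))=527/ 30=17.57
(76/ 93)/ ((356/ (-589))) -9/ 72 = -3155/ 2136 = -1.48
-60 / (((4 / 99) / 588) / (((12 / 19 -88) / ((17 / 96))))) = 139149964800 / 323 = 430804844.58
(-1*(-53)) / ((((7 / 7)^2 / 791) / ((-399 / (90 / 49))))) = -273212191 / 30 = -9107073.03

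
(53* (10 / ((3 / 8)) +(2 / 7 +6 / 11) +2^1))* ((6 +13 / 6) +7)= 2347423 / 99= 23711.34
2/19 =0.11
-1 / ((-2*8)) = 1 / 16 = 0.06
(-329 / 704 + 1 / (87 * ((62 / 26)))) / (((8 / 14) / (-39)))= 79912651 / 2531584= 31.57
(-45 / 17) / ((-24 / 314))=2355 / 68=34.63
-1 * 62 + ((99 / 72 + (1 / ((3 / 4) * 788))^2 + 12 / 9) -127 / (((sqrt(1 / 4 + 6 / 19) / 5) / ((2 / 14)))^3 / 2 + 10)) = -183453296825986200547 / 2546720547740645112 + 71178674000 * sqrt(817) / 2734246080957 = -71.29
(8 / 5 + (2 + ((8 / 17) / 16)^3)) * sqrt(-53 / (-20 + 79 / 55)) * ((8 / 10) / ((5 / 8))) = 2829908 * sqrt(2976215) / 627021625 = 7.79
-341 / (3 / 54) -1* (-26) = -6112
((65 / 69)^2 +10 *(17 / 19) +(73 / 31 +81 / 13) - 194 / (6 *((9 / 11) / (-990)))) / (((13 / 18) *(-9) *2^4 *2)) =-188.18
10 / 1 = 10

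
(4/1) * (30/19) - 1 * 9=-51/19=-2.68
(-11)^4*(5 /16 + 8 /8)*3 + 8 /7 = 6456809 /112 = 57650.08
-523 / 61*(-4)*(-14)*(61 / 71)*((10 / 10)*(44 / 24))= -161084 / 213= -756.26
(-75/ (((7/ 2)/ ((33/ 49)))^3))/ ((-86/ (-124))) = -1336856400/ 1735205101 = -0.77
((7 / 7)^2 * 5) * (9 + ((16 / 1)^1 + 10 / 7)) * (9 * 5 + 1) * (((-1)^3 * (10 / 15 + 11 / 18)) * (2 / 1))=-978650 / 63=-15534.13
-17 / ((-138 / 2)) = 17 / 69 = 0.25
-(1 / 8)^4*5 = -5 / 4096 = -0.00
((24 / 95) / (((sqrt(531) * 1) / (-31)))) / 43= -248 * sqrt(59) / 241015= -0.01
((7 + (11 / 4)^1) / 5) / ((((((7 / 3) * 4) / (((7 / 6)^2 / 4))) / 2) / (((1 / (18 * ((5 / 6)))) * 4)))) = 91 / 2400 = 0.04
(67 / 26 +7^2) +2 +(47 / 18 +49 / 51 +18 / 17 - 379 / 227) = 25527094 / 451503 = 56.54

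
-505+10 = -495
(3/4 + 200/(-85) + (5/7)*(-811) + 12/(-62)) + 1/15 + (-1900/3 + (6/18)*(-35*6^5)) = -20348748779/221340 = -91934.35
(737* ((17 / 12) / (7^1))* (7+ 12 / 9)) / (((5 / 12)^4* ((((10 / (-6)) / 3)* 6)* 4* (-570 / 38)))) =902088 / 4375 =206.19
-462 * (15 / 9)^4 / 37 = -96250 / 999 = -96.35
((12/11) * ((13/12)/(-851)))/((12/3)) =-13/37444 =-0.00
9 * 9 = 81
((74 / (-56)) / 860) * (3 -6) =0.00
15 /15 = 1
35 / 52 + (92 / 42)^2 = 125467 / 22932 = 5.47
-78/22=-39/11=-3.55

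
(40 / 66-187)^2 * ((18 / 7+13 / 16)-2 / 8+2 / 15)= 18879565699 / 166320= 113513.50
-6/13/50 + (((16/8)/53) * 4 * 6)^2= 740373/912925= 0.81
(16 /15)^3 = 4096 /3375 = 1.21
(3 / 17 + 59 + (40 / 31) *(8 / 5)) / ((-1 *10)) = -16137 / 2635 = -6.12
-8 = -8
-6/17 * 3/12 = -3/34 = -0.09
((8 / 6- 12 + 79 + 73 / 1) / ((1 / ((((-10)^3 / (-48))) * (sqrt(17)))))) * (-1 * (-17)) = 450500 * sqrt(17) / 9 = 206384.34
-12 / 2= -6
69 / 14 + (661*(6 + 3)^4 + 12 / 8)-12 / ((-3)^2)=91073348 / 21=4336826.10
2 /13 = 0.15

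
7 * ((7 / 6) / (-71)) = -0.12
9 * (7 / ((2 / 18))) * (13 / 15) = 2457 / 5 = 491.40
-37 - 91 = -128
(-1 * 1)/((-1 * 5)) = 1/5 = 0.20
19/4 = 4.75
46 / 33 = 1.39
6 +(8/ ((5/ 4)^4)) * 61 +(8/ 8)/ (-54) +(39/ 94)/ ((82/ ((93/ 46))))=1231828132933/ 5983335000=205.88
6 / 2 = 3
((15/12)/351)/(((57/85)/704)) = 74800/20007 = 3.74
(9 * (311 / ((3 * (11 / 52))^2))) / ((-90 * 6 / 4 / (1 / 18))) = -420472 / 147015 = -2.86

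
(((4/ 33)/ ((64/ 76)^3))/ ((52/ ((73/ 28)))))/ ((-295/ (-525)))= 0.02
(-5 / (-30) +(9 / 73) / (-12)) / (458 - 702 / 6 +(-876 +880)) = 137 / 302220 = 0.00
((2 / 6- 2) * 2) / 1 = -3.33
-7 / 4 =-1.75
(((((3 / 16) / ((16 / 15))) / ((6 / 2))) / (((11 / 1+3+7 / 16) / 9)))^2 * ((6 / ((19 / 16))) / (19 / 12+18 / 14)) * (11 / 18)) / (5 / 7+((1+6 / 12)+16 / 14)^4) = 308700 / 10642415641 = 0.00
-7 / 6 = -1.17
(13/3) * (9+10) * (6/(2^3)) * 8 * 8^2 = 31616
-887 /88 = -10.08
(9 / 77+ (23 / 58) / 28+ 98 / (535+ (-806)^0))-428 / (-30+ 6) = 65160551 / 3590664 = 18.15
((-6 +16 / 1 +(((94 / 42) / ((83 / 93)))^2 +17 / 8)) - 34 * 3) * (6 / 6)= -225723567 / 2700488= -83.59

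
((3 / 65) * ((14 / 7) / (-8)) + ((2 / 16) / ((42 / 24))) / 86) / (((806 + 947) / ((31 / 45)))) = -12989 / 3086770050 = -0.00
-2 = -2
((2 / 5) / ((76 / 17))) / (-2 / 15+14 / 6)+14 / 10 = 3011 / 2090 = 1.44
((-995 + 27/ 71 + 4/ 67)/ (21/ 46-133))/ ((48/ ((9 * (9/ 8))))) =1469013381/ 928109728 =1.58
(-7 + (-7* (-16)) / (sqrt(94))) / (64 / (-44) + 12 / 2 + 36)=-77 / 446 + 308* sqrt(94) / 10481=0.11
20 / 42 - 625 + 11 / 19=-248954 / 399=-623.94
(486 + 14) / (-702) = -250 / 351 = -0.71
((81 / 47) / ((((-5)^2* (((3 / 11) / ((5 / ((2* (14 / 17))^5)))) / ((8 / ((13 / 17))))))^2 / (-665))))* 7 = -12055036710520984851 / 3751101590978560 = -3213.73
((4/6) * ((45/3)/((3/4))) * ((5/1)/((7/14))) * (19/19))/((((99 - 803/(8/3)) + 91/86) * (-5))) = 27520/207501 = 0.13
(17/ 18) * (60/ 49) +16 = 2522/ 147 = 17.16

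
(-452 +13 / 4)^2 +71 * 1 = 3223161 / 16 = 201447.56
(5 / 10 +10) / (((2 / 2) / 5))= 105 / 2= 52.50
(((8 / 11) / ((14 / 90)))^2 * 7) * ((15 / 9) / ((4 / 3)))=162000 / 847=191.26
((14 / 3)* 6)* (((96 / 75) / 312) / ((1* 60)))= 28 / 14625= 0.00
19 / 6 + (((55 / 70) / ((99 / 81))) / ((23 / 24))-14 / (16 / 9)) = -15601 / 3864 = -4.04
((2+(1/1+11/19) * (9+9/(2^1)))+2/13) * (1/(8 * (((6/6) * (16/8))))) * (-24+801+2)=237677/208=1142.68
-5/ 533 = -0.01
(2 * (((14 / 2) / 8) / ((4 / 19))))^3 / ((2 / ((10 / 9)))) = 11763185 / 36864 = 319.10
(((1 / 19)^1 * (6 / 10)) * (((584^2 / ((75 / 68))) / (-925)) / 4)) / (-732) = 1449488 / 402028125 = 0.00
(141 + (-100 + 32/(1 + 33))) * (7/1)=4991/17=293.59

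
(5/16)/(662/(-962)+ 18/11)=26455/80272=0.33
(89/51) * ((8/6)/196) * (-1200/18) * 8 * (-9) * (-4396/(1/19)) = -1699116800/357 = -4759430.81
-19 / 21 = -0.90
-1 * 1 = -1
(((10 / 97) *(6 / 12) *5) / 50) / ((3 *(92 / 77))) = 77 / 53544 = 0.00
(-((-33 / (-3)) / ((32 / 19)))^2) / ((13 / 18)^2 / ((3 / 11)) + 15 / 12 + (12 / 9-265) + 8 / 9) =10614483 / 64600576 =0.16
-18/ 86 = -9/ 43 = -0.21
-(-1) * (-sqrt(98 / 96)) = -7 * sqrt(3) / 12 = -1.01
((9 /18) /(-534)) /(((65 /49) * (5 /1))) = -49 /347100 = -0.00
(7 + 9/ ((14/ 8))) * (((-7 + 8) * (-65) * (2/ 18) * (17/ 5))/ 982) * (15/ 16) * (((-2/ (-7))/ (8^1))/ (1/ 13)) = -1221025/ 9238656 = -0.13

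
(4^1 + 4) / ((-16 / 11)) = -11 / 2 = -5.50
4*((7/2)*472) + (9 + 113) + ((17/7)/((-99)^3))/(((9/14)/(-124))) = 58771014646/8732691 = 6730.00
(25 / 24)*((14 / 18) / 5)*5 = 175 / 216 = 0.81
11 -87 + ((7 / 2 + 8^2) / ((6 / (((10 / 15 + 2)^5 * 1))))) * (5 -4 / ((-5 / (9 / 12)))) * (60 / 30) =456700 / 27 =16914.81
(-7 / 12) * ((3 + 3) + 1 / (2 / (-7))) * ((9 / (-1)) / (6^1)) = 35 / 16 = 2.19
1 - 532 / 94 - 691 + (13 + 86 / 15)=-477233 / 705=-676.93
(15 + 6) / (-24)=-7 / 8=-0.88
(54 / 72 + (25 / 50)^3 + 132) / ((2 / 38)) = 20197 / 8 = 2524.62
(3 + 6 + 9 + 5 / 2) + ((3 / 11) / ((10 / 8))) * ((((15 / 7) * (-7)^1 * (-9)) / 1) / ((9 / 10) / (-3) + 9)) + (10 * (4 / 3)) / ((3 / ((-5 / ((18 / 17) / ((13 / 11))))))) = -47441 / 51678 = -0.92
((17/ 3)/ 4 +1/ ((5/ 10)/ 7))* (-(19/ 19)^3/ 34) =-185/ 408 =-0.45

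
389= 389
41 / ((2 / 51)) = 2091 / 2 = 1045.50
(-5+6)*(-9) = -9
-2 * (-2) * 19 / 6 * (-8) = -101.33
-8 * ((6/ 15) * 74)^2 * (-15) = 525696/ 5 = 105139.20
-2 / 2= -1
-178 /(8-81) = 178 /73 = 2.44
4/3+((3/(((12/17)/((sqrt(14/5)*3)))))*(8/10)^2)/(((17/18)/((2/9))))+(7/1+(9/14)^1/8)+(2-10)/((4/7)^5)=-330331/2688+48*sqrt(70)/125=-119.68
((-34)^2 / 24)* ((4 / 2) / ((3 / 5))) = 1445 / 9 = 160.56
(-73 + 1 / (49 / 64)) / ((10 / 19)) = -136.22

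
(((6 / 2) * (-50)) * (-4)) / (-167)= -600 / 167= -3.59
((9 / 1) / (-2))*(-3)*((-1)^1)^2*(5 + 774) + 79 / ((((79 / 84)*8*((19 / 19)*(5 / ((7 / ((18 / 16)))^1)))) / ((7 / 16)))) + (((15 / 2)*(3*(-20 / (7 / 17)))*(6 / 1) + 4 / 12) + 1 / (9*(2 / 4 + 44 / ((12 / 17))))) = 627882847 / 158340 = 3965.41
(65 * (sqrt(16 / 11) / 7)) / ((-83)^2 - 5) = 65 * sqrt(11) / 132517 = 0.00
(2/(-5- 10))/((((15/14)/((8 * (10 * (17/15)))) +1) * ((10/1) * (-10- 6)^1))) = 238/288975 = 0.00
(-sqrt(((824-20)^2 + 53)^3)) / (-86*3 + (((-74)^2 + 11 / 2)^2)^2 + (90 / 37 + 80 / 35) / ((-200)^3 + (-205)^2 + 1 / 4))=-85276624030230864*sqrt(646469) / 119091281526824578748220545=-0.00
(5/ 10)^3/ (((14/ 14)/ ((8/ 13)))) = 1/ 13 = 0.08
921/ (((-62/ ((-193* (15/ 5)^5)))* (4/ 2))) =43193979/ 124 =348338.54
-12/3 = -4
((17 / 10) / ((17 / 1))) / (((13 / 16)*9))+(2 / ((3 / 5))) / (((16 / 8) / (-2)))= -1942 / 585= -3.32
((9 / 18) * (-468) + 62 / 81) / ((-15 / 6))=37784 / 405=93.29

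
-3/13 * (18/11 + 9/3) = -153/143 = -1.07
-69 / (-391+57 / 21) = 161 / 906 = 0.18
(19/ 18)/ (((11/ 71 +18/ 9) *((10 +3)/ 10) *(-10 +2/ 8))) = -26980/ 698139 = -0.04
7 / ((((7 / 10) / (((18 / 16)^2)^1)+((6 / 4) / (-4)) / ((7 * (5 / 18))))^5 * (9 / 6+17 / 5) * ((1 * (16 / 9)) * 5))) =9644278287514752 / 364007458703857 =26.49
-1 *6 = -6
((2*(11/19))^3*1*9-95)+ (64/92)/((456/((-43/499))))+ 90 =2118749401/236162229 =8.97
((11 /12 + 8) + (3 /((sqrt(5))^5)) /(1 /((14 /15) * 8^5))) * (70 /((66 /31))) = 116095 /396 + 99549184 * sqrt(5) /4125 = 54256.50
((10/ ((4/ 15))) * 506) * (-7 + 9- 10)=-151800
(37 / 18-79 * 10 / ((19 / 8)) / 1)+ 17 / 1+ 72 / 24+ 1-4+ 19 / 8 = -425723 / 1368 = -311.20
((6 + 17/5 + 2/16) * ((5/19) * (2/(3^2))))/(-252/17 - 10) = -2159/96216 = -0.02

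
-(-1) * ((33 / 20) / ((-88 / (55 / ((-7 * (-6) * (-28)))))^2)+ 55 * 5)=32453836855 / 118013952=275.00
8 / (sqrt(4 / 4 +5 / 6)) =8 * sqrt(66) / 11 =5.91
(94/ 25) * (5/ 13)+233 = 15239/ 65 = 234.45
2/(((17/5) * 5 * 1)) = 2/17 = 0.12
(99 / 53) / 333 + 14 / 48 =13991 / 47064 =0.30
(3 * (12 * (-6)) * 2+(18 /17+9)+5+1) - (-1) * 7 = -6952 /17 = -408.94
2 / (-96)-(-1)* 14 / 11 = 661 / 528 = 1.25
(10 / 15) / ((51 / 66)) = 44 / 51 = 0.86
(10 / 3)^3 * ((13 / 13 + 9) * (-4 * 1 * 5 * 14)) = -2800000 / 27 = -103703.70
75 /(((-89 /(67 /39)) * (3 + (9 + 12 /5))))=-8375 /83304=-0.10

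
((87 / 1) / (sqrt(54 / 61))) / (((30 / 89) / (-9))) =-2581 *sqrt(366) / 20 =-2468.87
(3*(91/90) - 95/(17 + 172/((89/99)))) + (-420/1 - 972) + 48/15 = -771058643/556230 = -1386.22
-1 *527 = -527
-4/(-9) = 4/9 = 0.44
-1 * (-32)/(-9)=-32/9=-3.56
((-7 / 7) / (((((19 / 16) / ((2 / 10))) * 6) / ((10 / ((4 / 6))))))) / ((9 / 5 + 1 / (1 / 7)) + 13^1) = -40 / 2071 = -0.02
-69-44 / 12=-218 / 3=-72.67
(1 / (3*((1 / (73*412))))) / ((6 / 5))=75190 / 9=8354.44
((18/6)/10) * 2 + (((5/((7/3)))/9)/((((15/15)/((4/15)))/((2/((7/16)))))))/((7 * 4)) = 9421/15435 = 0.61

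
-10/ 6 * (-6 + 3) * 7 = 35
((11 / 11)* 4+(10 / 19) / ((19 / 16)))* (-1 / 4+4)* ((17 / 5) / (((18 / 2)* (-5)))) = -6817 / 5415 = -1.26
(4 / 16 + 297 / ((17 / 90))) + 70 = 111697 / 68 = 1642.60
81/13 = 6.23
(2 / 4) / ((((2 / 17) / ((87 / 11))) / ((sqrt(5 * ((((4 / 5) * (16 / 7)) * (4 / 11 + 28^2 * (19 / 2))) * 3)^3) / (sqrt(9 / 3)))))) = 93064264704 * sqrt(1577191) / 326095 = 358410690.91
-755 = -755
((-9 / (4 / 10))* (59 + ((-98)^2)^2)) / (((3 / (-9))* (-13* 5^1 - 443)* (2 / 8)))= -12451978125 / 254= -49023535.93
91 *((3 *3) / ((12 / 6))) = 409.50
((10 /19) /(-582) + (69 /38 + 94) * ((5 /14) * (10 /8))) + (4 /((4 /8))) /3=9379681 /206416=45.44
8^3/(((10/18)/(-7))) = -32256/5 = -6451.20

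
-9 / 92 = -0.10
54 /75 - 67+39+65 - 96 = -1457 /25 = -58.28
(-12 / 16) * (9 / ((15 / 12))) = -5.40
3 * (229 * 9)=6183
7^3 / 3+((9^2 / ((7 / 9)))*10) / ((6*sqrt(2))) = 343 / 3+1215*sqrt(2) / 14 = 237.07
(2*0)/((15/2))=0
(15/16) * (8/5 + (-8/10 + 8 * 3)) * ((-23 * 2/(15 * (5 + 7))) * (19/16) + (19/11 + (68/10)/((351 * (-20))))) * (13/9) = 136240133/2851200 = 47.78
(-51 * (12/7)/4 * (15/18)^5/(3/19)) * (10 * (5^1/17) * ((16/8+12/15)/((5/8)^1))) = -59375/81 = -733.02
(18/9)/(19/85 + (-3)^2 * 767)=85/293387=0.00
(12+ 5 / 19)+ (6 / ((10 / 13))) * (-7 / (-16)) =23827 / 1520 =15.68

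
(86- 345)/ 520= -259/ 520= -0.50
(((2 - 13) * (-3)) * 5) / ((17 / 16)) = 2640 / 17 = 155.29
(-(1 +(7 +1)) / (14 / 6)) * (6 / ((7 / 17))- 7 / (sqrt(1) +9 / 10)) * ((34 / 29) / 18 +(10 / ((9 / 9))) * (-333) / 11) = 3774688392 / 296989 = 12709.86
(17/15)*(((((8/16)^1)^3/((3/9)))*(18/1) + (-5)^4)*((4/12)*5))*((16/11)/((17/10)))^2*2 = 32345600/18513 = 1747.18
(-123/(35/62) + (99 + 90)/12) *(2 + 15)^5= -40180533243/140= -287003808.88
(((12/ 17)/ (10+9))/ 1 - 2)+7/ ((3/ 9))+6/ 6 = 20.04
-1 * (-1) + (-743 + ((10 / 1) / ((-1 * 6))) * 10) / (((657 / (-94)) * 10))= 116968 / 9855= 11.87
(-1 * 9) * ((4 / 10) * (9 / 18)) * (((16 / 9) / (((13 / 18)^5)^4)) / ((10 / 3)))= -305957669193505876186497024 / 475124094372019985970025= -643.95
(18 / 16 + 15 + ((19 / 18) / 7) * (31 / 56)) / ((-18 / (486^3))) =-20259770949 / 196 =-103366178.31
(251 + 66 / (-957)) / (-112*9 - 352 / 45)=-327465 / 1325648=-0.25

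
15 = 15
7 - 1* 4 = 3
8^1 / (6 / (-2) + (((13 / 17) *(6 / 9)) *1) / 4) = -816 / 293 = -2.78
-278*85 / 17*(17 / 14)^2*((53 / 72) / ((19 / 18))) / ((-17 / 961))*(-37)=-22265615615 / 7448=-2989475.78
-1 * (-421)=421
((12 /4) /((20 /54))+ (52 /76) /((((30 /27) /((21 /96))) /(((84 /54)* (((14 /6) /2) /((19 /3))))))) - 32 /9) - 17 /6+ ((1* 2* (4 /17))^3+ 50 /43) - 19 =-3510596912399 /219641757120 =-15.98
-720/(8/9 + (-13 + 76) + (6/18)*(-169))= -1620/17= -95.29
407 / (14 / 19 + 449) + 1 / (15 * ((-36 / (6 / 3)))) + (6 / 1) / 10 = 692731 / 461430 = 1.50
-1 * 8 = -8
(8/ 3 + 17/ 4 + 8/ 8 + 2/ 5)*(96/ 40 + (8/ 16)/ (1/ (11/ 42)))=530437/ 25200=21.05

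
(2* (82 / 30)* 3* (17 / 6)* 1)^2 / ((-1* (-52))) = 485809 / 11700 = 41.52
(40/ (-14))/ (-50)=2/ 35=0.06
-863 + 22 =-841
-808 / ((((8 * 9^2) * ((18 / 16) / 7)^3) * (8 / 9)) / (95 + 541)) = -470036224 / 2187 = -214922.83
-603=-603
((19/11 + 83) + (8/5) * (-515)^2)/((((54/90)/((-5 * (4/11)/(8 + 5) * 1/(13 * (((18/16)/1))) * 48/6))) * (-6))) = 14940454400/1656369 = 9020.00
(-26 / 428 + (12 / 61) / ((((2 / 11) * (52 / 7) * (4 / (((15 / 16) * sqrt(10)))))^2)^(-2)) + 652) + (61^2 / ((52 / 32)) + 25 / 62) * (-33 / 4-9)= -12124852462607057315216297 / 312072382592845875000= -38852.69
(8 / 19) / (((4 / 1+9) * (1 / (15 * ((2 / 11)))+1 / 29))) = 6960 / 86203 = 0.08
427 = 427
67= 67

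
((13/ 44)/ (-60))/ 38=-13/ 100320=-0.00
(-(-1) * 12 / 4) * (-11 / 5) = -33 / 5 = -6.60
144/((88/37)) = 666/11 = 60.55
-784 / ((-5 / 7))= 5488 / 5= 1097.60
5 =5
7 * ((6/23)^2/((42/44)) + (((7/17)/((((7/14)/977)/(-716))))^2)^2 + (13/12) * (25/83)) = 33927787339866177908588451202277107/44005878564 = 770983069694274174032337.60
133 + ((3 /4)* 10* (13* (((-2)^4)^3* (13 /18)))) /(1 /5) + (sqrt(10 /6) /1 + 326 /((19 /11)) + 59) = sqrt(15) /3 + 82223302 /57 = 1442515.36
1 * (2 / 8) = 1 / 4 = 0.25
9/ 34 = 0.26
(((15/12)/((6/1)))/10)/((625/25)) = 1/1200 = 0.00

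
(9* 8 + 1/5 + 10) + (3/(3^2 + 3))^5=420869/5120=82.20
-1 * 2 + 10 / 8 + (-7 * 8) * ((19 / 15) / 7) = -653 / 60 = -10.88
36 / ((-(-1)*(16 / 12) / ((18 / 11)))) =486 / 11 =44.18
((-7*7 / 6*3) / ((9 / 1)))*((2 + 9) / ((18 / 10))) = -2695 / 162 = -16.64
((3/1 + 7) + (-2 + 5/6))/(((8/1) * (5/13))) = 2.87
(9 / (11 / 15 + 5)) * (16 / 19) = 1080 / 817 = 1.32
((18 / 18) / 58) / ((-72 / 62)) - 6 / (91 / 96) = -6.34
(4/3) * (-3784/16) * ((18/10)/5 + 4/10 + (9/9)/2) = -9933/25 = -397.32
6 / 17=0.35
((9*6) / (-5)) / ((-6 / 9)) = 81 / 5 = 16.20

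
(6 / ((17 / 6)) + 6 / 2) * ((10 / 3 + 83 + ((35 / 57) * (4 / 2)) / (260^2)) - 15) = 797098843 / 2183480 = 365.06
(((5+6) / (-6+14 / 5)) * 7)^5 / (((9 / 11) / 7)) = -651319937778125 / 9437184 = -69016344.05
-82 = -82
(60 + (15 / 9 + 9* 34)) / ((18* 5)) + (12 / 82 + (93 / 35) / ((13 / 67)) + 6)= 23.93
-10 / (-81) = 10 / 81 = 0.12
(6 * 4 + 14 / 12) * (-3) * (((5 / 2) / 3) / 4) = -755 / 48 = -15.73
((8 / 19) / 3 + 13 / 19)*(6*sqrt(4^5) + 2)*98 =893564 / 57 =15676.56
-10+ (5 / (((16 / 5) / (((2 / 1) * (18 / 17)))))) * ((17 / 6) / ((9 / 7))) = -2.71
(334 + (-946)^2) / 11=895250 / 11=81386.36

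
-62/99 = -0.63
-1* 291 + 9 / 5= -1446 / 5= -289.20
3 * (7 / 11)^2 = 147 / 121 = 1.21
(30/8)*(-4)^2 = 60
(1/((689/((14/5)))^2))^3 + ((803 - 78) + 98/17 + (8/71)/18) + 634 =24782488406102178479559396443/18158716026068313477234375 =1364.77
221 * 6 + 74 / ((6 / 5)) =4163 / 3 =1387.67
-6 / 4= -3 / 2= -1.50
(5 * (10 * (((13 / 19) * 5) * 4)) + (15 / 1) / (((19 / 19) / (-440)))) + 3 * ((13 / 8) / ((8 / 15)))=-7182485 / 1216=-5906.65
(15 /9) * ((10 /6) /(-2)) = -25 /18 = -1.39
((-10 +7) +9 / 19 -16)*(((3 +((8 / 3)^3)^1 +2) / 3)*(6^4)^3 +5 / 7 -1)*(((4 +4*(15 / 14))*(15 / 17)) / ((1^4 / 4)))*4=-596367825856788480 / 15827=-37680408533315.76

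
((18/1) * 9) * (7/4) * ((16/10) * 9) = 20412/5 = 4082.40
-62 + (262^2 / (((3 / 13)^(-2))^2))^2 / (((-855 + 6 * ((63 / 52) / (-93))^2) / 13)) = -29250036982201310 / 45828952296049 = -638.24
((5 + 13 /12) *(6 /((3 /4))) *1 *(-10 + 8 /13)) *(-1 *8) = 142496 /39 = 3653.74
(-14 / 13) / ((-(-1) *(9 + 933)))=-7 / 6123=-0.00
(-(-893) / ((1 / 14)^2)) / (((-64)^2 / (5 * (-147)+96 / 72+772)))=5032055 / 3072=1638.04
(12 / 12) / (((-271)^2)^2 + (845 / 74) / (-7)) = 518 / 2793874688313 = 0.00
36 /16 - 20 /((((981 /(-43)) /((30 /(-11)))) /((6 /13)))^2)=2127423121 /971818276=2.19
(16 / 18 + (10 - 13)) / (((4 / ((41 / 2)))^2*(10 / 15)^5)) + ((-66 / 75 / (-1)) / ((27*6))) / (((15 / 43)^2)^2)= -88327638016697 / 209952000000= -420.70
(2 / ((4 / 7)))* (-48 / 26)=-6.46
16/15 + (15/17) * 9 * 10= 20522/255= 80.48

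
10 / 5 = 2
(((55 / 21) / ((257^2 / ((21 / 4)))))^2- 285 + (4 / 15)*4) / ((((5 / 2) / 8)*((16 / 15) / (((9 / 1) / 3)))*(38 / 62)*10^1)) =-1455088685016543 / 3489976320800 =-416.93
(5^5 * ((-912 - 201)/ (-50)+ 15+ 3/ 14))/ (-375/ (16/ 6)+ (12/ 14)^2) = -15302000/ 18279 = -837.14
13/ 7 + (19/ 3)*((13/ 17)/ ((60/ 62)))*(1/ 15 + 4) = 3567889/ 160650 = 22.21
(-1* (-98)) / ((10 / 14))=686 / 5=137.20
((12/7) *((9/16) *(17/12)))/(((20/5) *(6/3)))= 153/896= 0.17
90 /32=45 /16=2.81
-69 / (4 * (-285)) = 23 / 380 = 0.06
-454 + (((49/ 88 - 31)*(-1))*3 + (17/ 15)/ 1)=-477229/ 1320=-361.54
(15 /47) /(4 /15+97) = 225 /68573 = 0.00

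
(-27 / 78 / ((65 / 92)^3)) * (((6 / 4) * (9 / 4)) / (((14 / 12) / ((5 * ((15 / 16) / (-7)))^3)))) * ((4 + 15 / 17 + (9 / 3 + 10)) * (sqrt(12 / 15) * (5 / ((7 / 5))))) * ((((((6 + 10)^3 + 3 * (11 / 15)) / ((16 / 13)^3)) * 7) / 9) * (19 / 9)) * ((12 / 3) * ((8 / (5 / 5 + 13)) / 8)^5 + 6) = 1054733.10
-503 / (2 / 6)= -1509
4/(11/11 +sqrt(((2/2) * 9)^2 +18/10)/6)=-40/13 +4 * sqrt(230)/13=1.59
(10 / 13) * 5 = 50 / 13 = 3.85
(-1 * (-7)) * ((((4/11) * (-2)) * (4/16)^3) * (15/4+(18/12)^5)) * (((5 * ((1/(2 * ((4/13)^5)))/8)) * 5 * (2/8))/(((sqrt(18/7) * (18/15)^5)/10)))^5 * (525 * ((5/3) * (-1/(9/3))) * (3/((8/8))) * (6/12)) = 211874572531368693224223836786931087772245518863201141357421875 * sqrt(14)/356349292791741742408827428652584396551008288768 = 2224676954374858.92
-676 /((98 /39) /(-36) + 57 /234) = -237276 /61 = -3889.77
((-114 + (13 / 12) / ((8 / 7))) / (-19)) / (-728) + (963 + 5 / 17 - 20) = 21293570891 / 22573824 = 943.29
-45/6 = -15/2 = -7.50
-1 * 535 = -535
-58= -58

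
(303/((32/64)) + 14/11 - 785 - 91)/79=-2956/869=-3.40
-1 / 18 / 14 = -1 / 252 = -0.00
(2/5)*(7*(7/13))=98/65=1.51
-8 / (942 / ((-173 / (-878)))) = -346 / 206769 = -0.00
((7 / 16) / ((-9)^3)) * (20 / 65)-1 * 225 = -8529307 / 37908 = -225.00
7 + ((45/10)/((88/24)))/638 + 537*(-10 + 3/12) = -18347677/3509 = -5228.75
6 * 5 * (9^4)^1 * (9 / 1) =1771470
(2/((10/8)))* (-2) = -16/5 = -3.20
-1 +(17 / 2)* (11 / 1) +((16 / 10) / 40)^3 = 2890627 / 31250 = 92.50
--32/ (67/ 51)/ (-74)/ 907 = -0.00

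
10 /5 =2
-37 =-37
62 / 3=20.67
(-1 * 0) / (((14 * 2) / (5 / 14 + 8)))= 0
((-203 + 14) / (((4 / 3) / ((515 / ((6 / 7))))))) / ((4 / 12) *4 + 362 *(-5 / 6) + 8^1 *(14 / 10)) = 10220175 / 34696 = 294.56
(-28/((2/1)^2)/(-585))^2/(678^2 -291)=49/157215769425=0.00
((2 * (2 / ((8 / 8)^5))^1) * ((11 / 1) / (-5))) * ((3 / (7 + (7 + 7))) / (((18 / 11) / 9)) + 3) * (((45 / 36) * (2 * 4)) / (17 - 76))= 2332 / 413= 5.65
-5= -5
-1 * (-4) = 4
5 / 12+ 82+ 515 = 7169 / 12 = 597.42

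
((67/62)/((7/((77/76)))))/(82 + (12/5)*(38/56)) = 25795/13792024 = 0.00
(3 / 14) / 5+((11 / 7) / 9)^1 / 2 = 41 / 315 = 0.13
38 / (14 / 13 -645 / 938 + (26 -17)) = 463372 / 114493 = 4.05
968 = 968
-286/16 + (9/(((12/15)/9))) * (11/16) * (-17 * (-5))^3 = 2735925731/64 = 42748839.55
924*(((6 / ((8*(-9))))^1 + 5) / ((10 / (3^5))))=1103949 / 10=110394.90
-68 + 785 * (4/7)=2664/7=380.57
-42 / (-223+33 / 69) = 161 / 853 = 0.19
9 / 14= 0.64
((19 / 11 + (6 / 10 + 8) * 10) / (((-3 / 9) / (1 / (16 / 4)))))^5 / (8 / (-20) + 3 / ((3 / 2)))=-1016746871232796875 / 1319329792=-770654068.00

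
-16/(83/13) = -208/83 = -2.51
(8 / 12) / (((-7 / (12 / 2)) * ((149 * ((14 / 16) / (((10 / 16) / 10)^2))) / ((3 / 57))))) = -1 / 1109752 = -0.00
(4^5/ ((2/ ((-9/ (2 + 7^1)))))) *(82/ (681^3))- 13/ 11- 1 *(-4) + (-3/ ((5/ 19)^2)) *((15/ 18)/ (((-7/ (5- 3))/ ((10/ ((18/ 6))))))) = 37.20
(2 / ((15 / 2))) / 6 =2 / 45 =0.04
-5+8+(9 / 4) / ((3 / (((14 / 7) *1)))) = 4.50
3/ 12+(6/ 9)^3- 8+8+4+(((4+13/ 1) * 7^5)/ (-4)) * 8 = -61714813/ 108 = -571433.45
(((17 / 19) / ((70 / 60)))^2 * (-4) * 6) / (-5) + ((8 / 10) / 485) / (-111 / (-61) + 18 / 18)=5208489109 / 1844520475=2.82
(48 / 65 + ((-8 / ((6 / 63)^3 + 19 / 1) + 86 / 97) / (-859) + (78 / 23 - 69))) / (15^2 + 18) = -1421956839414391 / 5326520395810185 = -0.27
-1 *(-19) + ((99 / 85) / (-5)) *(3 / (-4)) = 32597 / 1700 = 19.17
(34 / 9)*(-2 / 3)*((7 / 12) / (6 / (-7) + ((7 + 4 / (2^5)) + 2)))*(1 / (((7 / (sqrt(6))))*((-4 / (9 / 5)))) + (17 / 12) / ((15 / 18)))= -56644 / 187515 + 238*sqrt(6) / 20835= -0.27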